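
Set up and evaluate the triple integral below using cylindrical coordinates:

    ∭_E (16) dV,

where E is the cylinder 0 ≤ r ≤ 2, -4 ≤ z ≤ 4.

In cylindrical coordinates, x = r cos(θ), y = r sin(θ), z = z, and dV = r dr dθ dz.

The integrand becomes 16, so

    ∭_E (16) dV = ∫_{0}^{2π} ∫_{0}^{2} ∫_{-4}^{4} (16) · r dz dr dθ.

Inner (z): 128r.
Middle (r from 0 to 2): 256.
Outer (θ): 512π.

Therefore the triple integral equals 512π.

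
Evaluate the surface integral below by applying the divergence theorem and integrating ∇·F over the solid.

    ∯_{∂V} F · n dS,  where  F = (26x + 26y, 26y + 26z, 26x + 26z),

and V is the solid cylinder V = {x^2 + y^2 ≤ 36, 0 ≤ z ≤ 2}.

By the divergence theorem,

    ∯_{∂V} F · n dS = ∭_V (∇ · F) dV.

Compute the divergence:
    ∇ · F = ∂F_x/∂x + ∂F_y/∂y + ∂F_z/∂z = 26 + 26 + 26 = 78.

In cylindrical coordinates, x = r cos(θ), y = r sin(θ), z = z, dV = r dr dθ dz, with 0 ≤ r ≤ 6, 0 ≤ θ ≤ 2π, 0 ≤ z ≤ 2.

The integrand, after substitution and multiplying by the volume element, becomes (78) · r, so

    ∭_V (∇·F) dV = ∫_0^{2π} ∫_0^{6} ∫_0^{2} (78) · r dz dr dθ.

Inner (z from 0 to 2): 156r.
Middle (r from 0 to 6): 2808.
Outer (θ from 0 to 2π): 5616π.

Therefore ∯_{∂V} F · n dS = 5616π.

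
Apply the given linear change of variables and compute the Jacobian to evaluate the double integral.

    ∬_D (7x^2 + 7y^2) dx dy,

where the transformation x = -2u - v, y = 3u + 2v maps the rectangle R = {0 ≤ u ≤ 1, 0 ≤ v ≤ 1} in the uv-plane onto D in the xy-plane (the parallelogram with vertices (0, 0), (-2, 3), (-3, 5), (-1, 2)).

Compute the Jacobian determinant of (x, y) with respect to (u, v):

    ∂(x,y)/∂(u,v) = | -2  -1 | = (-2)(2) - (-1)(3) = -1.
                   | 3  2 |

Its absolute value is |J| = 1 (the area scaling factor).

Substituting x = -2u - v, y = 3u + 2v into the integrand,

    7x^2 + 7y^2 → 91u^2 + 112u v + 35v^2,

so the integral becomes

    ∬_R (91u^2 + 112u v + 35v^2) · |J| du dv = ∫_0^1 ∫_0^1 (91u^2 + 112u v + 35v^2) dv du.

Inner (v): 91u^2 + 56u + 35/3.
Outer (u): 70.

Therefore ∬_D (7x^2 + 7y^2) dx dy = 70.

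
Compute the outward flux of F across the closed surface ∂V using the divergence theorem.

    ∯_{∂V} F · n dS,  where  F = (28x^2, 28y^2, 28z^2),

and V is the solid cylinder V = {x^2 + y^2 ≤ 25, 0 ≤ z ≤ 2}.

By the divergence theorem,

    ∯_{∂V} F · n dS = ∭_V (∇ · F) dV.

Compute the divergence:
    ∇ · F = ∂F_x/∂x + ∂F_y/∂y + ∂F_z/∂z = 56x + 56y + 56z.

In cylindrical coordinates, x = r cos(θ), y = r sin(θ), z = z, dV = r dr dθ dz, with 0 ≤ r ≤ 5, 0 ≤ θ ≤ 2π, 0 ≤ z ≤ 2.

The integrand, after substitution and multiplying by the volume element, becomes (56sqrt(2)r sin(θ + π/4) + 56z) · r, so

    ∭_V (∇·F) dV = ∫_0^{2π} ∫_0^{5} ∫_0^{2} (56sqrt(2)r sin(θ + π/4) + 56z) · r dz dr dθ.

Inner (z from 0 to 2): 112r (sqrt(2)r sin(θ + π/4) + 1).
Middle (r from 0 to 5): 14000sqrt(2)sin(θ + π/4)/3 + 1400.
Outer (θ from 0 to 2π): 2800π.

Therefore ∯_{∂V} F · n dS = 2800π.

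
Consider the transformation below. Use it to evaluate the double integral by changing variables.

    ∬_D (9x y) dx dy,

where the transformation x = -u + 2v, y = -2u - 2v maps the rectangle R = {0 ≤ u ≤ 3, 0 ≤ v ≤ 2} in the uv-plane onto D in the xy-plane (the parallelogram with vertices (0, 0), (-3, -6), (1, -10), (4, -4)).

Compute the Jacobian determinant of (x, y) with respect to (u, v):

    ∂(x,y)/∂(u,v) = | -1  2 | = (-1)(-2) - (2)(-2) = 6.
                   | -2  -2 |

Its absolute value is |J| = 6 (the area scaling factor).

Substituting x = -u + 2v, y = -2u - 2v into the integrand,

    9x y → 18u^2 - 18u v - 36v^2,

so the integral becomes

    ∬_R (18u^2 - 18u v - 36v^2) · |J| du dv = ∫_0^3 ∫_0^2 (108u^2 - 108u v - 216v^2) dv du.

Inner (v): 216u^2 - 216u - 576.
Outer (u): -756.

Therefore ∬_D (9x y) dx dy = -756.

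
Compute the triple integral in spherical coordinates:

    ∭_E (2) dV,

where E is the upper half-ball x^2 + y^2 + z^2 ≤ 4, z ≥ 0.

In spherical coordinates, x = ρ sin(φ) cos(θ), y = ρ sin(φ) sin(θ), z = ρ cos(φ), and dV = ρ^2 sin(φ) dρ dφ dθ.

The integrand becomes 2, so

    ∭_E (2) dV = ∫_{0}^{2π} ∫_{0}^{π/2} ∫_{0}^{2} (2) · ρ^2 sin(φ) dρ dφ dθ.

Inner (ρ): 16sin(φ)/3.
Middle (φ): 16/3.
Outer (θ): 32π/3.

Therefore the triple integral equals 32π/3.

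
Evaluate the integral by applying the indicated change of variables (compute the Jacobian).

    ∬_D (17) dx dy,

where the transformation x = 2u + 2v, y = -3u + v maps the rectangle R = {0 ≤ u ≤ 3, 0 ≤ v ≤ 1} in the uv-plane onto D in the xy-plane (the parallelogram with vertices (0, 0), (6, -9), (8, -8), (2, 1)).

Compute the Jacobian determinant of (x, y) with respect to (u, v):

    ∂(x,y)/∂(u,v) = | 2  2 | = (2)(1) - (2)(-3) = 8.
                   | -3  1 |

Its absolute value is |J| = 8 (the area scaling factor).

Substituting x = 2u + 2v, y = -3u + v into the integrand,

    17 → 17,

so the integral becomes

    ∬_R (17) · |J| du dv = ∫_0^3 ∫_0^1 (136) dv du.

Inner (v): 136.
Outer (u): 408.

Therefore ∬_D (17) dx dy = 408.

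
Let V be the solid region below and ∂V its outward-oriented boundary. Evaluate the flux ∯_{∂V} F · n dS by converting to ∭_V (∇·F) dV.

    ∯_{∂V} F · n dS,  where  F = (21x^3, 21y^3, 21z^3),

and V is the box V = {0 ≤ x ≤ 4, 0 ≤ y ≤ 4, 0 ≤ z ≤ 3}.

By the divergence theorem,

    ∯_{∂V} F · n dS = ∭_V (∇ · F) dV.

Compute the divergence:
    ∇ · F = ∂F_x/∂x + ∂F_y/∂y + ∂F_z/∂z = 63x^2 + 63y^2 + 63z^2.

V is a rectangular box, so dV = dx dy dz with 0 ≤ x ≤ 4, 0 ≤ y ≤ 4, 0 ≤ z ≤ 3.

Integrate (63x^2 + 63y^2 + 63z^2) over V as an iterated integral:

    ∭_V (∇·F) dV = ∫_0^{4} ∫_0^{4} ∫_0^{3} (63x^2 + 63y^2 + 63z^2) dz dy dx.

Inner (z from 0 to 3): 189x^2 + 189y^2 + 567.
Middle (y from 0 to 4): 756x^2 + 6300.
Outer (x from 0 to 4): 41328.

Therefore ∯_{∂V} F · n dS = 41328.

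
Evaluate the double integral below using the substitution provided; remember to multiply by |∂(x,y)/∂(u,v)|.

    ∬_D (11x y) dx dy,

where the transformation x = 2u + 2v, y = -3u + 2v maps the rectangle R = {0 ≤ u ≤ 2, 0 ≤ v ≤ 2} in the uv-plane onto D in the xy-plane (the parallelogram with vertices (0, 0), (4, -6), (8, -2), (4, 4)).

Compute the Jacobian determinant of (x, y) with respect to (u, v):

    ∂(x,y)/∂(u,v) = | 2  2 | = (2)(2) - (2)(-3) = 10.
                   | -3  2 |

Its absolute value is |J| = 10 (the area scaling factor).

Substituting x = 2u + 2v, y = -3u + 2v into the integrand,

    11x y → -66u^2 - 22u v + 44v^2,

so the integral becomes

    ∬_R (-66u^2 - 22u v + 44v^2) · |J| du dv = ∫_0^2 ∫_0^2 (-660u^2 - 220u v + 440v^2) dv du.

Inner (v): -1320u^2 - 440u + 3520/3.
Outer (u): -6160/3.

Therefore ∬_D (11x y) dx dy = -6160/3.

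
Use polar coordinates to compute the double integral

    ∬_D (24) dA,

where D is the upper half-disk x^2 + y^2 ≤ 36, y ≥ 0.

The region D is 0 ≤ r ≤ 6, 0 ≤ θ ≤ π in polar coordinates, where x = r cos(θ), y = r sin(θ), and dA = r dr dθ.

Under the substitution, the integrand becomes 24, so

    ∬_D (24) dA = ∫_{0}^{π} ∫_{0}^{6} (24) · r dr dθ.

Inner integral (in r): ∫_{0}^{6} (24) · r dr = 432.

Outer integral (in θ): ∫_{0}^{π} (432) dθ = 432π.

Therefore ∬_D (24) dA = 432π.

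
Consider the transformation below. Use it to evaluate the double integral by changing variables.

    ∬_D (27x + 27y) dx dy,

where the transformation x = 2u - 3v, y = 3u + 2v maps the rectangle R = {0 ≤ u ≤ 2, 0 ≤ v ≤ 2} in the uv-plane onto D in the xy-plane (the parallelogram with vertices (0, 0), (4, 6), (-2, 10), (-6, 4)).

Compute the Jacobian determinant of (x, y) with respect to (u, v):

    ∂(x,y)/∂(u,v) = | 2  -3 | = (2)(2) - (-3)(3) = 13.
                   | 3  2 |

Its absolute value is |J| = 13 (the area scaling factor).

Substituting x = 2u - 3v, y = 3u + 2v into the integrand,

    27x + 27y → 135u - 27v,

so the integral becomes

    ∬_R (135u - 27v) · |J| du dv = ∫_0^2 ∫_0^2 (1755u - 351v) dv du.

Inner (v): 3510u - 702.
Outer (u): 5616.

Therefore ∬_D (27x + 27y) dx dy = 5616.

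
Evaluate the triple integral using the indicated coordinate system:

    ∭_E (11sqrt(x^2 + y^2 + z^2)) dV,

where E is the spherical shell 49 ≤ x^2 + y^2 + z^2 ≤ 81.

In spherical coordinates, x = ρ sin(φ) cos(θ), y = ρ sin(φ) sin(θ), z = ρ cos(φ), and dV = ρ^2 sin(φ) dρ dφ dθ.

The integrand becomes 11ρ, so

    ∭_E (11sqrt(x^2 + y^2 + z^2)) dV = ∫_{0}^{2π} ∫_{0}^{π} ∫_{7}^{9} (11ρ) · ρ^2 sin(φ) dρ dφ dθ.

Inner (ρ): 11440sin(φ).
Middle (φ): 22880.
Outer (θ): 45760π.

Therefore the triple integral equals 45760π.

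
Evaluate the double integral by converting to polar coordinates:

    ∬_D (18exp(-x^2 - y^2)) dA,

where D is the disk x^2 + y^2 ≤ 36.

The region D is 0 ≤ r ≤ 6, 0 ≤ θ ≤ 2π in polar coordinates, where x = r cos(θ), y = r sin(θ), and dA = r dr dθ.

Under the substitution, the integrand becomes 18exp(-r^2), so

    ∬_D (18exp(-x^2 - y^2)) dA = ∫_{0}^{2π} ∫_{0}^{6} (18exp(-r^2)) · r dr dθ.

Inner integral (in r): ∫_{0}^{6} (18exp(-r^2)) · r dr = 9 - 9exp(-36).

Outer integral (in θ): ∫_{0}^{2π} (9 - 9exp(-36)) dθ = -18π exp(-36) + 18π.

Therefore ∬_D (18exp(-x^2 - y^2)) dA = -18π exp(-36) + 18π.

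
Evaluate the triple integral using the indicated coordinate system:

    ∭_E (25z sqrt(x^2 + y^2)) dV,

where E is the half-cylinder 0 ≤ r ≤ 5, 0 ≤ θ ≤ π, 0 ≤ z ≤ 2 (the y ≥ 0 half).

In cylindrical coordinates, x = r cos(θ), y = r sin(θ), z = z, and dV = r dr dθ dz.

The integrand becomes 25r z, so

    ∭_E (25z sqrt(x^2 + y^2)) dV = ∫_{0}^{π} ∫_{0}^{5} ∫_{0}^{2} (25r z) · r dz dr dθ.

Inner (z): 50r^2.
Middle (r from 0 to 5): 6250/3.
Outer (θ): 6250π/3.

Therefore the triple integral equals 6250π/3.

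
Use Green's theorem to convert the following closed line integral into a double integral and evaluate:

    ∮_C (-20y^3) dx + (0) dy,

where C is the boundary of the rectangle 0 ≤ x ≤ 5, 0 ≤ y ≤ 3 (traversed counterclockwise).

Green's theorem converts the closed line integral into a double integral over the enclosed region D:

    ∮_C P dx + Q dy = ∬_D (∂Q/∂x - ∂P/∂y) dA.

Here P = -20y^3, Q = 0, so

    ∂Q/∂x = 0,    ∂P/∂y = -60y^2,
    ∂Q/∂x - ∂P/∂y = 60y^2.

D is the region 0 ≤ x ≤ 5, 0 ≤ y ≤ 3. Evaluating the double integral:

    ∬_D (60y^2) dA = ∫_0^{5} ∫_0^{3} (60y^2) dy dx.

Inner (y from 0 to 3): 540.
Outer (x from 0 to 5): 2700.

Therefore ∮_C P dx + Q dy = 2700.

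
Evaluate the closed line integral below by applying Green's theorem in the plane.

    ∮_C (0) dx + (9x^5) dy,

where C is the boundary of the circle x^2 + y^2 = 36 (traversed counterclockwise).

Green's theorem converts the closed line integral into a double integral over the enclosed region D:

    ∮_C P dx + Q dy = ∬_D (∂Q/∂x - ∂P/∂y) dA.

Here P = 0, Q = 9x^5, so

    ∂Q/∂x = 45x^4,    ∂P/∂y = 0,
    ∂Q/∂x - ∂P/∂y = 45x^4.

D is the region x^2 + y^2 ≤ 36. Evaluating the double integral:

In polar coordinates (x = r cos θ, y = r sin θ, dA = r dr dθ) the integrand becomes 45r^4cos(θ)^4, so

    ∬_D (45x^4) dA = ∫_0^{2π} ∫_0^{6} (45r^4cos(θ)^4) · r dr dθ.

Inner (r from 0 to 6): 349920cos(θ)^4.
Outer (θ from 0 to 2π): 262440π.

Therefore ∮_C P dx + Q dy = 262440π.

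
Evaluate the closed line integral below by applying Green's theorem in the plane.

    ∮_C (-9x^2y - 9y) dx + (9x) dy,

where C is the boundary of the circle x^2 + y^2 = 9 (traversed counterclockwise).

Green's theorem converts the closed line integral into a double integral over the enclosed region D:

    ∮_C P dx + Q dy = ∬_D (∂Q/∂x - ∂P/∂y) dA.

Here P = -9x^2y - 9y, Q = 9x, so

    ∂Q/∂x = 9,    ∂P/∂y = -9x^2 - 9,
    ∂Q/∂x - ∂P/∂y = 9x^2 + 18.

D is the region x^2 + y^2 ≤ 9. Evaluating the double integral:

In polar coordinates (x = r cos θ, y = r sin θ, dA = r dr dθ) the integrand becomes 9r^2cos(θ)^2 + 18, so

    ∬_D (9x^2 + 18) dA = ∫_0^{2π} ∫_0^{3} (9r^2cos(θ)^2 + 18) · r dr dθ.

Inner (r from 0 to 3): 729cos(θ)^2/4 + 81.
Outer (θ from 0 to 2π): 1377π/4.

Therefore ∮_C P dx + Q dy = 1377π/4.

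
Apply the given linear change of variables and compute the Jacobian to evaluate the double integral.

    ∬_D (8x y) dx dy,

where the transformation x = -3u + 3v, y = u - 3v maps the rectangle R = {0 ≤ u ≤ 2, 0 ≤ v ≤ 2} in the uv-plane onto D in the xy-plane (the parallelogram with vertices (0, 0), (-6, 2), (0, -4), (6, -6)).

Compute the Jacobian determinant of (x, y) with respect to (u, v):

    ∂(x,y)/∂(u,v) = | -3  3 | = (-3)(-3) - (3)(1) = 6.
                   | 1  -3 |

Its absolute value is |J| = 6 (the area scaling factor).

Substituting x = -3u + 3v, y = u - 3v into the integrand,

    8x y → -24u^2 + 96u v - 72v^2,

so the integral becomes

    ∬_R (-24u^2 + 96u v - 72v^2) · |J| du dv = ∫_0^2 ∫_0^2 (-144u^2 + 576u v - 432v^2) dv du.

Inner (v): -288u^2 + 1152u - 1152.
Outer (u): -768.

Therefore ∬_D (8x y) dx dy = -768.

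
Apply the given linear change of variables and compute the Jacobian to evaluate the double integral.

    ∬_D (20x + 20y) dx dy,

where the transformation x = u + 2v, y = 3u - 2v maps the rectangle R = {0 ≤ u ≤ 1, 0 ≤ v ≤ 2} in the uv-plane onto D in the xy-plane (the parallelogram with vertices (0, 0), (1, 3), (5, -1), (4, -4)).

Compute the Jacobian determinant of (x, y) with respect to (u, v):

    ∂(x,y)/∂(u,v) = | 1  2 | = (1)(-2) - (2)(3) = -8.
                   | 3  -2 |

Its absolute value is |J| = 8 (the area scaling factor).

Substituting x = u + 2v, y = 3u - 2v into the integrand,

    20x + 20y → 80u,

so the integral becomes

    ∬_R (80u) · |J| du dv = ∫_0^1 ∫_0^2 (640u) dv du.

Inner (v): 1280u.
Outer (u): 640.

Therefore ∬_D (20x + 20y) dx dy = 640.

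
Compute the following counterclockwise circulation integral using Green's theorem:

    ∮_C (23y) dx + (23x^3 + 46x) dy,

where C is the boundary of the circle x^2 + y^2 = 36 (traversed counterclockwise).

Green's theorem converts the closed line integral into a double integral over the enclosed region D:

    ∮_C P dx + Q dy = ∬_D (∂Q/∂x - ∂P/∂y) dA.

Here P = 23y, Q = 23x^3 + 46x, so

    ∂Q/∂x = 69x^2 + 46,    ∂P/∂y = 23,
    ∂Q/∂x - ∂P/∂y = 69x^2 + 23.

D is the region x^2 + y^2 ≤ 36. Evaluating the double integral:

In polar coordinates (x = r cos θ, y = r sin θ, dA = r dr dθ) the integrand becomes 69r^2cos(θ)^2 + 23, so

    ∬_D (69x^2 + 23) dA = ∫_0^{2π} ∫_0^{6} (69r^2cos(θ)^2 + 23) · r dr dθ.

Inner (r from 0 to 6): 22356cos(θ)^2 + 414.
Outer (θ from 0 to 2π): 23184π.

Therefore ∮_C P dx + Q dy = 23184π.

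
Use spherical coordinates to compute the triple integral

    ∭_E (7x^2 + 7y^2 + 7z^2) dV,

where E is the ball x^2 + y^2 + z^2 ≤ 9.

In spherical coordinates, x = ρ sin(φ) cos(θ), y = ρ sin(φ) sin(θ), z = ρ cos(φ), and dV = ρ^2 sin(φ) dρ dφ dθ.

The integrand becomes 7ρ^2, so

    ∭_E (7x^2 + 7y^2 + 7z^2) dV = ∫_{0}^{2π} ∫_{0}^{π} ∫_{0}^{3} (7ρ^2) · ρ^2 sin(φ) dρ dφ dθ.

Inner (ρ): 1701sin(φ)/5.
Middle (φ): 3402/5.
Outer (θ): 6804π/5.

Therefore the triple integral equals 6804π/5.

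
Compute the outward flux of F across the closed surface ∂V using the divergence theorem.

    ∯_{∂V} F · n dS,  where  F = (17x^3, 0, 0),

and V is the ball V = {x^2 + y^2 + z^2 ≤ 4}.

By the divergence theorem,

    ∯_{∂V} F · n dS = ∭_V (∇ · F) dV.

Compute the divergence:
    ∇ · F = ∂F_x/∂x + ∂F_y/∂y + ∂F_z/∂z = 51x^2 + 0 + 0 = 51x^2.

In spherical coordinates, x = ρ sin(φ) cos(θ), y = ρ sin(φ) sin(θ), z = ρ cos(φ), dV = ρ^2 sin(φ) dρ dφ dθ, with 0 ≤ ρ ≤ 2, 0 ≤ φ ≤ π, 0 ≤ θ ≤ 2π.

The integrand, after substitution and multiplying by the volume element, becomes (51ρ^2sin(φ)^2cos(θ)^2) · ρ^2 sin(φ), so

    ∭_V (∇·F) dV = ∫_0^{2π} ∫_0^{π} ∫_0^{2} (51ρ^2sin(φ)^2cos(θ)^2) · ρ^2 sin(φ) dρ dφ dθ.

Inner (ρ from 0 to 2): 1632sin(φ)^3cos(θ)^2/5.
Middle (φ from 0 to π): 2176cos(θ)^2/5.
Outer (θ from 0 to 2π): 2176π/5.

Therefore ∯_{∂V} F · n dS = 2176π/5.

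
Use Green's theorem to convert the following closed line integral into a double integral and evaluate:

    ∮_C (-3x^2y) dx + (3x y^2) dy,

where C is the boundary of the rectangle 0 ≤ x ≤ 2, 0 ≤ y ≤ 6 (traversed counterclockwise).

Green's theorem converts the closed line integral into a double integral over the enclosed region D:

    ∮_C P dx + Q dy = ∬_D (∂Q/∂x - ∂P/∂y) dA.

Here P = -3x^2y, Q = 3x y^2, so

    ∂Q/∂x = 3y^2,    ∂P/∂y = -3x^2,
    ∂Q/∂x - ∂P/∂y = 3x^2 + 3y^2.

D is the region 0 ≤ x ≤ 2, 0 ≤ y ≤ 6. Evaluating the double integral:

    ∬_D (3x^2 + 3y^2) dA = ∫_0^{2} ∫_0^{6} (3x^2 + 3y^2) dy dx.

Inner (y from 0 to 6): 18x^2 + 216.
Outer (x from 0 to 2): 480.

Therefore ∮_C P dx + Q dy = 480.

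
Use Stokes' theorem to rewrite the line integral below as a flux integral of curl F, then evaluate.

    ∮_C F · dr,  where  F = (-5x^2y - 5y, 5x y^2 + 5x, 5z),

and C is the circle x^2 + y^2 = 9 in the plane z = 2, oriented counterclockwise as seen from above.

Let S be the flat disk x^2 + y^2 ≤ 9 in the plane z = 2, with upward unit normal n̂ = ẑ. By Stokes' theorem,

    ∮_C F · dr = ∬_S (∇ × F) · n̂ dS = ∬_D (curl F)_z dA,

where D is the disk x^2 + y^2 ≤ 9.

Compute the curl of F = (-5x^2y - 5y, 5x y^2 + 5x, 5z):
    (∇ × F)_x = ∂F_z/∂y - ∂F_y/∂z = 0,
    (∇ × F)_y = ∂F_x/∂z - ∂F_z/∂x = 0,
    (∇ × F)_z = ∂F_y/∂x - ∂F_x/∂y = 5x^2 + 5y^2 + 10.

On z = 2, (curl F)_z = 5x^2 + 5y^2 + 10.

Convert to polar (x = r cos θ, y = r sin θ, dA = r dr dθ); the integrand becomes 5r^2 + 10, so

    ∬_D (curl F)_z dA = ∫_0^{2π} ∫_0^{3} (5r^2 + 10) · r dr dθ.

Inner (r from 0 to 3): 585/4.
Outer (θ from 0 to 2π): 585π/2.

Therefore ∮_C F · dr = 585π/2.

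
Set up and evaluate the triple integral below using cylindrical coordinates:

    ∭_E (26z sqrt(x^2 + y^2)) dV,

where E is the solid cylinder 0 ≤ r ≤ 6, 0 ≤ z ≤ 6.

In cylindrical coordinates, x = r cos(θ), y = r sin(θ), z = z, and dV = r dr dθ dz.

The integrand becomes 26r z, so

    ∭_E (26z sqrt(x^2 + y^2)) dV = ∫_{0}^{2π} ∫_{0}^{6} ∫_{0}^{6} (26r z) · r dz dr dθ.

Inner (z): 468r^2.
Middle (r from 0 to 6): 33696.
Outer (θ): 67392π.

Therefore the triple integral equals 67392π.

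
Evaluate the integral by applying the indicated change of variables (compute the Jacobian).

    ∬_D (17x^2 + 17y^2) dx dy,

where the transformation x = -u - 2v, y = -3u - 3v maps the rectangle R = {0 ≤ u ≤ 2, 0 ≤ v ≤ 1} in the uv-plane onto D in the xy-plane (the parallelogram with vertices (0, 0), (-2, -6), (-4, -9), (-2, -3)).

Compute the Jacobian determinant of (x, y) with respect to (u, v):

    ∂(x,y)/∂(u,v) = | -1  -2 | = (-1)(-3) - (-2)(-3) = -3.
                   | -3  -3 |

Its absolute value is |J| = 3 (the area scaling factor).

Substituting x = -u - 2v, y = -3u - 3v into the integrand,

    17x^2 + 17y^2 → 170u^2 + 374u v + 221v^2,

so the integral becomes

    ∬_R (170u^2 + 374u v + 221v^2) · |J| du dv = ∫_0^2 ∫_0^1 (510u^2 + 1122u v + 663v^2) dv du.

Inner (v): 510u^2 + 561u + 221.
Outer (u): 2924.

Therefore ∬_D (17x^2 + 17y^2) dx dy = 2924.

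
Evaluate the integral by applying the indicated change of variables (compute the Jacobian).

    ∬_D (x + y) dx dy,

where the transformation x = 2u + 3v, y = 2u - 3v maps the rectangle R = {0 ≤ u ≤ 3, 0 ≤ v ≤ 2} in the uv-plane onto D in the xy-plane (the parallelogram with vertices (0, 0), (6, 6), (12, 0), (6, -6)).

Compute the Jacobian determinant of (x, y) with respect to (u, v):

    ∂(x,y)/∂(u,v) = | 2  3 | = (2)(-3) - (3)(2) = -12.
                   | 2  -3 |

Its absolute value is |J| = 12 (the area scaling factor).

Substituting x = 2u + 3v, y = 2u - 3v into the integrand,

    x + y → 4u,

so the integral becomes

    ∬_R (4u) · |J| du dv = ∫_0^3 ∫_0^2 (48u) dv du.

Inner (v): 96u.
Outer (u): 432.

Therefore ∬_D (x + y) dx dy = 432.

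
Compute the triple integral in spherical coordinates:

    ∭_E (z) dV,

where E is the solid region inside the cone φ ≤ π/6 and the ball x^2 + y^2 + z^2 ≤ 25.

In spherical coordinates, x = ρ sin(φ) cos(θ), y = ρ sin(φ) sin(θ), z = ρ cos(φ), and dV = ρ^2 sin(φ) dρ dφ dθ.

The integrand becomes ρ cos(φ), so

    ∭_E (z) dV = ∫_{0}^{2π} ∫_{0}^{π/6} ∫_{0}^{5} (ρ cos(φ)) · ρ^2 sin(φ) dρ dφ dθ.

Inner (ρ): 625sin(2φ)/8.
Middle (φ): 625/32.
Outer (θ): 625π/16.

Therefore the triple integral equals 625π/16.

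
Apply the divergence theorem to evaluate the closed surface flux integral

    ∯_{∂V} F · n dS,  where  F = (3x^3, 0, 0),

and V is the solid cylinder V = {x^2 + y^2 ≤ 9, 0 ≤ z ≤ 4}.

By the divergence theorem,

    ∯_{∂V} F · n dS = ∭_V (∇ · F) dV.

Compute the divergence:
    ∇ · F = ∂F_x/∂x + ∂F_y/∂y + ∂F_z/∂z = 9x^2 + 0 + 0 = 9x^2.

In cylindrical coordinates, x = r cos(θ), y = r sin(θ), z = z, dV = r dr dθ dz, with 0 ≤ r ≤ 3, 0 ≤ θ ≤ 2π, 0 ≤ z ≤ 4.

The integrand, after substitution and multiplying by the volume element, becomes (9r^2cos(θ)^2) · r, so

    ∭_V (∇·F) dV = ∫_0^{2π} ∫_0^{3} ∫_0^{4} (9r^2cos(θ)^2) · r dz dr dθ.

Inner (z from 0 to 4): 36r^3cos(θ)^2.
Middle (r from 0 to 3): 729cos(θ)^2.
Outer (θ from 0 to 2π): 729π.

Therefore ∯_{∂V} F · n dS = 729π.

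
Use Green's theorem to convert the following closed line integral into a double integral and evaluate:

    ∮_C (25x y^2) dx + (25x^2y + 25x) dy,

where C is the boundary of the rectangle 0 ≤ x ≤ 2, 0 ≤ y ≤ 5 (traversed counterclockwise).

Green's theorem converts the closed line integral into a double integral over the enclosed region D:

    ∮_C P dx + Q dy = ∬_D (∂Q/∂x - ∂P/∂y) dA.

Here P = 25x y^2, Q = 25x^2y + 25x, so

    ∂Q/∂x = 50x y + 25,    ∂P/∂y = 50x y,
    ∂Q/∂x - ∂P/∂y = 25.

D is the region 0 ≤ x ≤ 2, 0 ≤ y ≤ 5. Evaluating the double integral:

    ∬_D (25) dA = ∫_0^{2} ∫_0^{5} (25) dy dx.

Inner (y from 0 to 5): 125.
Outer (x from 0 to 2): 250.

Therefore ∮_C P dx + Q dy = 250.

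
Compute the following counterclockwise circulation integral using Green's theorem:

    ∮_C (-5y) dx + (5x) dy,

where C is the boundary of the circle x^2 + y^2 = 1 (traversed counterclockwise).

Green's theorem converts the closed line integral into a double integral over the enclosed region D:

    ∮_C P dx + Q dy = ∬_D (∂Q/∂x - ∂P/∂y) dA.

Here P = -5y, Q = 5x, so

    ∂Q/∂x = 5,    ∂P/∂y = -5,
    ∂Q/∂x - ∂P/∂y = 10.

D is the region x^2 + y^2 ≤ 1. Evaluating the double integral:

In polar coordinates (x = r cos θ, y = r sin θ, dA = r dr dθ) the integrand becomes 10, so

    ∬_D (10) dA = ∫_0^{2π} ∫_0^{1} (10) · r dr dθ.

Inner (r from 0 to 1): 5.
Outer (θ from 0 to 2π): 10π.

Therefore ∮_C P dx + Q dy = 10π.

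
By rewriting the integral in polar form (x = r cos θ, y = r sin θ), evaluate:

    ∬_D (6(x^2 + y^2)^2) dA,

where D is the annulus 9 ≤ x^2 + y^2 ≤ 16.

The region D is 3 ≤ r ≤ 4, 0 ≤ θ ≤ 2π in polar coordinates, where x = r cos(θ), y = r sin(θ), and dA = r dr dθ.

Under the substitution, the integrand becomes 6r^4, so

    ∬_D (6(x^2 + y^2)^2) dA = ∫_{0}^{2π} ∫_{3}^{4} (6r^4) · r dr dθ.

Inner integral (in r): ∫_{3}^{4} (6r^4) · r dr = 3367.

Outer integral (in θ): ∫_{0}^{2π} (3367) dθ = 6734π.

Therefore ∬_D (6(x^2 + y^2)^2) dA = 6734π.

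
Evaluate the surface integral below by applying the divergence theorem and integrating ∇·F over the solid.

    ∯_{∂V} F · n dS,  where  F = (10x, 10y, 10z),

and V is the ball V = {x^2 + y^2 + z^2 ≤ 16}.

By the divergence theorem,

    ∯_{∂V} F · n dS = ∭_V (∇ · F) dV.

Compute the divergence:
    ∇ · F = ∂F_x/∂x + ∂F_y/∂y + ∂F_z/∂z = 10 + 10 + 10 = 30.

In spherical coordinates, x = ρ sin(φ) cos(θ), y = ρ sin(φ) sin(θ), z = ρ cos(φ), dV = ρ^2 sin(φ) dρ dφ dθ, with 0 ≤ ρ ≤ 4, 0 ≤ φ ≤ π, 0 ≤ θ ≤ 2π.

The integrand, after substitution and multiplying by the volume element, becomes (30) · ρ^2 sin(φ), so

    ∭_V (∇·F) dV = ∫_0^{2π} ∫_0^{π} ∫_0^{4} (30) · ρ^2 sin(φ) dρ dφ dθ.

Inner (ρ from 0 to 4): 640sin(φ).
Middle (φ from 0 to π): 1280.
Outer (θ from 0 to 2π): 2560π.

Therefore ∯_{∂V} F · n dS = 2560π.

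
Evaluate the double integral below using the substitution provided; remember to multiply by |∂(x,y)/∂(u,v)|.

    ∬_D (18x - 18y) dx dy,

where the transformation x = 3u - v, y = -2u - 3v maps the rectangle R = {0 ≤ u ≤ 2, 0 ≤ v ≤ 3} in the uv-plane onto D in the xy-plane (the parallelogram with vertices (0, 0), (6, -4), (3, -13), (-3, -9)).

Compute the Jacobian determinant of (x, y) with respect to (u, v):

    ∂(x,y)/∂(u,v) = | 3  -1 | = (3)(-3) - (-1)(-2) = -11.
                   | -2  -3 |

Its absolute value is |J| = 11 (the area scaling factor).

Substituting x = 3u - v, y = -2u - 3v into the integrand,

    18x - 18y → 90u + 36v,

so the integral becomes

    ∬_R (90u + 36v) · |J| du dv = ∫_0^2 ∫_0^3 (990u + 396v) dv du.

Inner (v): 2970u + 1782.
Outer (u): 9504.

Therefore ∬_D (18x - 18y) dx dy = 9504.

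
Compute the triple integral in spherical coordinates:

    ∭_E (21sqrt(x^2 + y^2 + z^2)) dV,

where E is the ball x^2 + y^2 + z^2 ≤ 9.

In spherical coordinates, x = ρ sin(φ) cos(θ), y = ρ sin(φ) sin(θ), z = ρ cos(φ), and dV = ρ^2 sin(φ) dρ dφ dθ.

The integrand becomes 21ρ, so

    ∭_E (21sqrt(x^2 + y^2 + z^2)) dV = ∫_{0}^{2π} ∫_{0}^{π} ∫_{0}^{3} (21ρ) · ρ^2 sin(φ) dρ dφ dθ.

Inner (ρ): 1701sin(φ)/4.
Middle (φ): 1701/2.
Outer (θ): 1701π.

Therefore the triple integral equals 1701π.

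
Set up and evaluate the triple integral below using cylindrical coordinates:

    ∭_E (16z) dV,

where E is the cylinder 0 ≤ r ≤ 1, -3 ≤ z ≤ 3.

In cylindrical coordinates, x = r cos(θ), y = r sin(θ), z = z, and dV = r dr dθ dz.

The integrand becomes 16z, so

    ∭_E (16z) dV = ∫_{0}^{2π} ∫_{0}^{1} ∫_{-3}^{3} (16z) · r dz dr dθ.

Inner (z): 0.
Middle (r from 0 to 1): 0.
Outer (θ): 0.

Therefore the triple integral equals 0.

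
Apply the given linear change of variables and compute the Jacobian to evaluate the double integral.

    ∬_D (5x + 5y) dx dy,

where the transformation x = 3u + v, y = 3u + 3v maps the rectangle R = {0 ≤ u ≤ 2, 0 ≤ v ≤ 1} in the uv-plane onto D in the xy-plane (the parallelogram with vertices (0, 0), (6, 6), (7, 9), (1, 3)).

Compute the Jacobian determinant of (x, y) with respect to (u, v):

    ∂(x,y)/∂(u,v) = | 3  1 | = (3)(3) - (1)(3) = 6.
                   | 3  3 |

Its absolute value is |J| = 6 (the area scaling factor).

Substituting x = 3u + v, y = 3u + 3v into the integrand,

    5x + 5y → 30u + 20v,

so the integral becomes

    ∬_R (30u + 20v) · |J| du dv = ∫_0^2 ∫_0^1 (180u + 120v) dv du.

Inner (v): 180u + 60.
Outer (u): 480.

Therefore ∬_D (5x + 5y) dx dy = 480.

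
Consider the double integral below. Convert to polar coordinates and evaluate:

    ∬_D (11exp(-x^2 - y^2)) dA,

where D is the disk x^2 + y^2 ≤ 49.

The region D is 0 ≤ r ≤ 7, 0 ≤ θ ≤ 2π in polar coordinates, where x = r cos(θ), y = r sin(θ), and dA = r dr dθ.

Under the substitution, the integrand becomes 11exp(-r^2), so

    ∬_D (11exp(-x^2 - y^2)) dA = ∫_{0}^{2π} ∫_{0}^{7} (11exp(-r^2)) · r dr dθ.

Inner integral (in r): ∫_{0}^{7} (11exp(-r^2)) · r dr = 11/2 - 11exp(-49)/2.

Outer integral (in θ): ∫_{0}^{2π} (11/2 - 11exp(-49)/2) dθ = -11π exp(-49) + 11π.

Therefore ∬_D (11exp(-x^2 - y^2)) dA = -11π exp(-49) + 11π.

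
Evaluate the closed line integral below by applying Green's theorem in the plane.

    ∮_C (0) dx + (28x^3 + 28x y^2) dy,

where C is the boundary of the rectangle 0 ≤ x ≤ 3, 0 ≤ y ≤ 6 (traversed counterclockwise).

Green's theorem converts the closed line integral into a double integral over the enclosed region D:

    ∮_C P dx + Q dy = ∬_D (∂Q/∂x - ∂P/∂y) dA.

Here P = 0, Q = 28x^3 + 28x y^2, so

    ∂Q/∂x = 84x^2 + 28y^2,    ∂P/∂y = 0,
    ∂Q/∂x - ∂P/∂y = 84x^2 + 28y^2.

D is the region 0 ≤ x ≤ 3, 0 ≤ y ≤ 6. Evaluating the double integral:

    ∬_D (84x^2 + 28y^2) dA = ∫_0^{3} ∫_0^{6} (84x^2 + 28y^2) dy dx.

Inner (y from 0 to 6): 504x^2 + 2016.
Outer (x from 0 to 3): 10584.

Therefore ∮_C P dx + Q dy = 10584.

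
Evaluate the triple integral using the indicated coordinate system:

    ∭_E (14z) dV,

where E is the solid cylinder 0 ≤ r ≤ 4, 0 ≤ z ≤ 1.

In cylindrical coordinates, x = r cos(θ), y = r sin(θ), z = z, and dV = r dr dθ dz.

The integrand becomes 14z, so

    ∭_E (14z) dV = ∫_{0}^{2π} ∫_{0}^{4} ∫_{0}^{1} (14z) · r dz dr dθ.

Inner (z): 7r.
Middle (r from 0 to 4): 56.
Outer (θ): 112π.

Therefore the triple integral equals 112π.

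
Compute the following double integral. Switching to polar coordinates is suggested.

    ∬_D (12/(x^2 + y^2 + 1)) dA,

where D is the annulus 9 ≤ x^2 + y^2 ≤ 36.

The region D is 3 ≤ r ≤ 6, 0 ≤ θ ≤ 2π in polar coordinates, where x = r cos(θ), y = r sin(θ), and dA = r dr dθ.

Under the substitution, the integrand becomes 12/(r^2 + 1), so

    ∬_D (12/(x^2 + y^2 + 1)) dA = ∫_{0}^{2π} ∫_{3}^{6} (12/(r^2 + 1)) · r dr dθ.

Inner integral (in r): ∫_{3}^{6} (12/(r^2 + 1)) · r dr = log(2565726409/1000000).

Outer integral (in θ): ∫_{0}^{2π} (log(2565726409/1000000)) dθ = log((2565726409/1000000)^(2π)).

Therefore ∬_D (12/(x^2 + y^2 + 1)) dA = log((2565726409/1000000)^(2π)).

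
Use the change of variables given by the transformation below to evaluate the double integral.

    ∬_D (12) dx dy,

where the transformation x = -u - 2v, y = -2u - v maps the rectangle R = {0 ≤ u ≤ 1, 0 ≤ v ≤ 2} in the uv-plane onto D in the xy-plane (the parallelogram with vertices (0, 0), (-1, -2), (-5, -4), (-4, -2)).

Compute the Jacobian determinant of (x, y) with respect to (u, v):

    ∂(x,y)/∂(u,v) = | -1  -2 | = (-1)(-1) - (-2)(-2) = -3.
                   | -2  -1 |

Its absolute value is |J| = 3 (the area scaling factor).

Substituting x = -u - 2v, y = -2u - v into the integrand,

    12 → 12,

so the integral becomes

    ∬_R (12) · |J| du dv = ∫_0^1 ∫_0^2 (36) dv du.

Inner (v): 72.
Outer (u): 72.

Therefore ∬_D (12) dx dy = 72.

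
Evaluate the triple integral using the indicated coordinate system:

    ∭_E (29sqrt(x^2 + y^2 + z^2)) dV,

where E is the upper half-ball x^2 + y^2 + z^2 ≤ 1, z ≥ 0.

In spherical coordinates, x = ρ sin(φ) cos(θ), y = ρ sin(φ) sin(θ), z = ρ cos(φ), and dV = ρ^2 sin(φ) dρ dφ dθ.

The integrand becomes 29ρ, so

    ∭_E (29sqrt(x^2 + y^2 + z^2)) dV = ∫_{0}^{2π} ∫_{0}^{π/2} ∫_{0}^{1} (29ρ) · ρ^2 sin(φ) dρ dφ dθ.

Inner (ρ): 29sin(φ)/4.
Middle (φ): 29/4.
Outer (θ): 29π/2.

Therefore the triple integral equals 29π/2.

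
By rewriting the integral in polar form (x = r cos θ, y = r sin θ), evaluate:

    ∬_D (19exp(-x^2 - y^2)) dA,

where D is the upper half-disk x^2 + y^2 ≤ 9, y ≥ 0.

The region D is 0 ≤ r ≤ 3, 0 ≤ θ ≤ π in polar coordinates, where x = r cos(θ), y = r sin(θ), and dA = r dr dθ.

Under the substitution, the integrand becomes 19exp(-r^2), so

    ∬_D (19exp(-x^2 - y^2)) dA = ∫_{0}^{π} ∫_{0}^{3} (19exp(-r^2)) · r dr dθ.

Inner integral (in r): ∫_{0}^{3} (19exp(-r^2)) · r dr = 19/2 - 19exp(-9)/2.

Outer integral (in θ): ∫_{0}^{π} (19/2 - 19exp(-9)/2) dθ = -19π (1 - exp(9))exp(-9)/2.

Therefore ∬_D (19exp(-x^2 - y^2)) dA = -19π (1 - exp(9))exp(-9)/2.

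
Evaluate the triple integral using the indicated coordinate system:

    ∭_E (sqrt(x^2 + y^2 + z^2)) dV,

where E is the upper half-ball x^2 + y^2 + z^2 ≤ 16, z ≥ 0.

In spherical coordinates, x = ρ sin(φ) cos(θ), y = ρ sin(φ) sin(θ), z = ρ cos(φ), and dV = ρ^2 sin(φ) dρ dφ dθ.

The integrand becomes ρ, so

    ∭_E (sqrt(x^2 + y^2 + z^2)) dV = ∫_{0}^{2π} ∫_{0}^{π/2} ∫_{0}^{4} (ρ) · ρ^2 sin(φ) dρ dφ dθ.

Inner (ρ): 64sin(φ).
Middle (φ): 64.
Outer (θ): 128π.

Therefore the triple integral equals 128π.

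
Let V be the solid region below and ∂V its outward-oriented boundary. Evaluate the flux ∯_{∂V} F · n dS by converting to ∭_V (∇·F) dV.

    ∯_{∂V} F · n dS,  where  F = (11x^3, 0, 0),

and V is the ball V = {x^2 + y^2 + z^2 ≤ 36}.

By the divergence theorem,

    ∯_{∂V} F · n dS = ∭_V (∇ · F) dV.

Compute the divergence:
    ∇ · F = ∂F_x/∂x + ∂F_y/∂y + ∂F_z/∂z = 33x^2 + 0 + 0 = 33x^2.

In spherical coordinates, x = ρ sin(φ) cos(θ), y = ρ sin(φ) sin(θ), z = ρ cos(φ), dV = ρ^2 sin(φ) dρ dφ dθ, with 0 ≤ ρ ≤ 6, 0 ≤ φ ≤ π, 0 ≤ θ ≤ 2π.

The integrand, after substitution and multiplying by the volume element, becomes (33ρ^2sin(φ)^2cos(θ)^2) · ρ^2 sin(φ), so

    ∭_V (∇·F) dV = ∫_0^{2π} ∫_0^{π} ∫_0^{6} (33ρ^2sin(φ)^2cos(θ)^2) · ρ^2 sin(φ) dρ dφ dθ.

Inner (ρ from 0 to 6): 256608sin(φ)^3cos(θ)^2/5.
Middle (φ from 0 to π): 342144cos(θ)^2/5.
Outer (θ from 0 to 2π): 342144π/5.

Therefore ∯_{∂V} F · n dS = 342144π/5.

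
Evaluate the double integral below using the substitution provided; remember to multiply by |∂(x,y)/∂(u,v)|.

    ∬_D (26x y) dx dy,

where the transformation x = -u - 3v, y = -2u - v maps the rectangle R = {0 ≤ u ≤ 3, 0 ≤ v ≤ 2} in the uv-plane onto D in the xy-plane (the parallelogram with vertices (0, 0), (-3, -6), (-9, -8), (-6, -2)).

Compute the Jacobian determinant of (x, y) with respect to (u, v):

    ∂(x,y)/∂(u,v) = | -1  -3 | = (-1)(-1) - (-3)(-2) = -5.
                   | -2  -1 |

Its absolute value is |J| = 5 (the area scaling factor).

Substituting x = -u - 3v, y = -2u - v into the integrand,

    26x y → 52u^2 + 182u v + 78v^2,

so the integral becomes

    ∬_R (52u^2 + 182u v + 78v^2) · |J| du dv = ∫_0^3 ∫_0^2 (260u^2 + 910u v + 390v^2) dv du.

Inner (v): 520u^2 + 1820u + 1040.
Outer (u): 15990.

Therefore ∬_D (26x y) dx dy = 15990.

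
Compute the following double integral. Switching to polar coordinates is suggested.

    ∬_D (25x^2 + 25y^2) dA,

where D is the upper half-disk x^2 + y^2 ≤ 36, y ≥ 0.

The region D is 0 ≤ r ≤ 6, 0 ≤ θ ≤ π in polar coordinates, where x = r cos(θ), y = r sin(θ), and dA = r dr dθ.

Under the substitution, the integrand becomes 25r^2, so

    ∬_D (25x^2 + 25y^2) dA = ∫_{0}^{π} ∫_{0}^{6} (25r^2) · r dr dθ.

Inner integral (in r): ∫_{0}^{6} (25r^2) · r dr = 8100.

Outer integral (in θ): ∫_{0}^{π} (8100) dθ = 8100π.

Therefore ∬_D (25x^2 + 25y^2) dA = 8100π.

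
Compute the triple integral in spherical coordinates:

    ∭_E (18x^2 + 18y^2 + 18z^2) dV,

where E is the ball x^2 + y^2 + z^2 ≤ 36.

In spherical coordinates, x = ρ sin(φ) cos(θ), y = ρ sin(φ) sin(θ), z = ρ cos(φ), and dV = ρ^2 sin(φ) dρ dφ dθ.

The integrand becomes 18ρ^2, so

    ∭_E (18x^2 + 18y^2 + 18z^2) dV = ∫_{0}^{2π} ∫_{0}^{π} ∫_{0}^{6} (18ρ^2) · ρ^2 sin(φ) dρ dφ dθ.

Inner (ρ): 139968sin(φ)/5.
Middle (φ): 279936/5.
Outer (θ): 559872π/5.

Therefore the triple integral equals 559872π/5.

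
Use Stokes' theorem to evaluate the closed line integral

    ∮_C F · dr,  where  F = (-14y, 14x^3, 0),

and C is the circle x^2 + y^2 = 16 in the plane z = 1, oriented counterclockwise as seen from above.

Let S be the flat disk x^2 + y^2 ≤ 16 in the plane z = 1, with upward unit normal n̂ = ẑ. By Stokes' theorem,

    ∮_C F · dr = ∬_S (∇ × F) · n̂ dS = ∬_D (curl F)_z dA,

where D is the disk x^2 + y^2 ≤ 16.

Compute the curl of F = (-14y, 14x^3, 0):
    (∇ × F)_x = ∂F_z/∂y - ∂F_y/∂z = 0,
    (∇ × F)_y = ∂F_x/∂z - ∂F_z/∂x = 0,
    (∇ × F)_z = ∂F_y/∂x - ∂F_x/∂y = 42x^2 + 14.

On z = 1, (curl F)_z = 42x^2 + 14.

Convert to polar (x = r cos θ, y = r sin θ, dA = r dr dθ); the integrand becomes 42r^2cos(θ)^2 + 14, so

    ∬_D (curl F)_z dA = ∫_0^{2π} ∫_0^{4} (42r^2cos(θ)^2 + 14) · r dr dθ.

Inner (r from 0 to 4): 2688cos(θ)^2 + 112.
Outer (θ from 0 to 2π): 2912π.

Therefore ∮_C F · dr = 2912π.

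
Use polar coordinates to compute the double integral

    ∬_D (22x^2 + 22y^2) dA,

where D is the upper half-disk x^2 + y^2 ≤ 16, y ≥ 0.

The region D is 0 ≤ r ≤ 4, 0 ≤ θ ≤ π in polar coordinates, where x = r cos(θ), y = r sin(θ), and dA = r dr dθ.

Under the substitution, the integrand becomes 22r^2, so

    ∬_D (22x^2 + 22y^2) dA = ∫_{0}^{π} ∫_{0}^{4} (22r^2) · r dr dθ.

Inner integral (in r): ∫_{0}^{4} (22r^2) · r dr = 1408.

Outer integral (in θ): ∫_{0}^{π} (1408) dθ = 1408π.

Therefore ∬_D (22x^2 + 22y^2) dA = 1408π.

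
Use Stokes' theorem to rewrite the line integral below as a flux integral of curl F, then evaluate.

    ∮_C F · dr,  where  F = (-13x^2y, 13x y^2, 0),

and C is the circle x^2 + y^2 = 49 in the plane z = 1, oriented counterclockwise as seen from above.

Let S be the flat disk x^2 + y^2 ≤ 49 in the plane z = 1, with upward unit normal n̂ = ẑ. By Stokes' theorem,

    ∮_C F · dr = ∬_S (∇ × F) · n̂ dS = ∬_D (curl F)_z dA,

where D is the disk x^2 + y^2 ≤ 49.

Compute the curl of F = (-13x^2y, 13x y^2, 0):
    (∇ × F)_x = ∂F_z/∂y - ∂F_y/∂z = 0,
    (∇ × F)_y = ∂F_x/∂z - ∂F_z/∂x = 0,
    (∇ × F)_z = ∂F_y/∂x - ∂F_x/∂y = 13x^2 + 13y^2.

On z = 1, (curl F)_z = 13x^2 + 13y^2.

Convert to polar (x = r cos θ, y = r sin θ, dA = r dr dθ); the integrand becomes 13r^2, so

    ∬_D (curl F)_z dA = ∫_0^{2π} ∫_0^{7} (13r^2) · r dr dθ.

Inner (r from 0 to 7): 31213/4.
Outer (θ from 0 to 2π): 31213π/2.

Therefore ∮_C F · dr = 31213π/2.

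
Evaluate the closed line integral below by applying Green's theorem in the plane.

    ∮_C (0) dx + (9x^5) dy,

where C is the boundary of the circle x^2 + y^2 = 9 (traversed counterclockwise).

Green's theorem converts the closed line integral into a double integral over the enclosed region D:

    ∮_C P dx + Q dy = ∬_D (∂Q/∂x - ∂P/∂y) dA.

Here P = 0, Q = 9x^5, so

    ∂Q/∂x = 45x^4,    ∂P/∂y = 0,
    ∂Q/∂x - ∂P/∂y = 45x^4.

D is the region x^2 + y^2 ≤ 9. Evaluating the double integral:

In polar coordinates (x = r cos θ, y = r sin θ, dA = r dr dθ) the integrand becomes 45r^4cos(θ)^4, so

    ∬_D (45x^4) dA = ∫_0^{2π} ∫_0^{3} (45r^4cos(θ)^4) · r dr dθ.

Inner (r from 0 to 3): 10935cos(θ)^4/2.
Outer (θ from 0 to 2π): 32805π/8.

Therefore ∮_C P dx + Q dy = 32805π/8.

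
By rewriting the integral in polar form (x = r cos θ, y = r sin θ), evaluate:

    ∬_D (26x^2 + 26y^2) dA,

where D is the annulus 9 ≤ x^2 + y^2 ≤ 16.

The region D is 3 ≤ r ≤ 4, 0 ≤ θ ≤ 2π in polar coordinates, where x = r cos(θ), y = r sin(θ), and dA = r dr dθ.

Under the substitution, the integrand becomes 26r^2, so

    ∬_D (26x^2 + 26y^2) dA = ∫_{0}^{2π} ∫_{3}^{4} (26r^2) · r dr dθ.

Inner integral (in r): ∫_{3}^{4} (26r^2) · r dr = 2275/2.

Outer integral (in θ): ∫_{0}^{2π} (2275/2) dθ = 2275π.

Therefore ∬_D (26x^2 + 26y^2) dA = 2275π.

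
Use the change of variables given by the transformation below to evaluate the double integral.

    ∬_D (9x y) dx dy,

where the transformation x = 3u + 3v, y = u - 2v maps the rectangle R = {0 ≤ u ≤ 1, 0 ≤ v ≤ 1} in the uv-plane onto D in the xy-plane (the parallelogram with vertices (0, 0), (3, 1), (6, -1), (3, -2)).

Compute the Jacobian determinant of (x, y) with respect to (u, v):

    ∂(x,y)/∂(u,v) = | 3  3 | = (3)(-2) - (3)(1) = -9.
                   | 1  -2 |

Its absolute value is |J| = 9 (the area scaling factor).

Substituting x = 3u + 3v, y = u - 2v into the integrand,

    9x y → 27u^2 - 27u v - 54v^2,

so the integral becomes

    ∬_R (27u^2 - 27u v - 54v^2) · |J| du dv = ∫_0^1 ∫_0^1 (243u^2 - 243u v - 486v^2) dv du.

Inner (v): 243u^2 - 243u/2 - 162.
Outer (u): -567/4.

Therefore ∬_D (9x y) dx dy = -567/4.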